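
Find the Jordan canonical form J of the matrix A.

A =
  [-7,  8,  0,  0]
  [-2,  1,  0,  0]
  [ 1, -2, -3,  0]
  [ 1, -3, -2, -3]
J_2(-3) ⊕ J_2(-3)

The characteristic polynomial is
  det(x·I − A) = x^4 + 12*x^3 + 54*x^2 + 108*x + 81 = (x + 3)^4

Eigenvalues and multiplicities (the geometric multiplicity of λ is n − rank(A − λI), which equals the number of Jordan blocks for λ):
  λ = -3: algebraic multiplicity = 4, geometric multiplicity = 2

Determining the block sizes for each eigenvalue:
  λ = -3: with am = 4 and gm = 2, the partition is not yet determined (e.g. several partitions of 4 into 2 parts exist). Let N = A − (-3)·I. Computing rank(N^1) = 2, rank(N^2) = 0; the number of blocks of size ≥ j is rank(N^{j−1}) − rank(N^j), giving [2, 2]. So we have 2 block(s) of size 2 → block sizes [2, 2]

Assembling the blocks gives a Jordan form
J =
  [-3,  1,  0,  0]
  [ 0, -3,  0,  0]
  [ 0,  0, -3,  1]
  [ 0,  0,  0, -3]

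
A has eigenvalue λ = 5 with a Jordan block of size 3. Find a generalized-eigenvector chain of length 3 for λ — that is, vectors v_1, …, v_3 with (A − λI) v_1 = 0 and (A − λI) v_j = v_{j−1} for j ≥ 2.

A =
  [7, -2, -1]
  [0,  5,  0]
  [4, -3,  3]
A Jordan chain for λ = 5 of length 3:
v_1 = (-1, 0, -2)ᵀ
v_2 = (-2, 0, -3)ᵀ
v_3 = (0, 1, 0)ᵀ

Let N = A − (5)·I. We want v_3 with N^3 v_3 = 0 but N^2 v_3 ≠ 0; then v_{j-1} := N · v_j for j = 3, …, 2.

Pick v_3 = (0, 1, 0)ᵀ.
Then v_2 = N · v_3 = (-2, 0, -3)ᵀ.
Then v_1 = N · v_2 = (-1, 0, -2)ᵀ.

Sanity check: (A − (5)·I) v_1 = (0, 0, 0)ᵀ = 0. ✓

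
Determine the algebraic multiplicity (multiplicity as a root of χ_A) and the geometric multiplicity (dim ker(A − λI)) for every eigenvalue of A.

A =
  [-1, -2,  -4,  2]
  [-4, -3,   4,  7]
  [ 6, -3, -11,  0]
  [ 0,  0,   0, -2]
λ = -5: alg = 3, geom = 2; λ = -2: alg = 1, geom = 1

Step 1 — factor the characteristic polynomial to read off the algebraic multiplicities:
  χ_A(x) = (x + 2)*(x + 5)^3

Step 2 — compute geometric multiplicities via the rank-nullity identity g(λ) = n − rank(A − λI):
  rank(A − (-5)·I) = 2, so dim ker(A − (-5)·I) = n − 2 = 2
  rank(A − (-2)·I) = 3, so dim ker(A − (-2)·I) = n − 3 = 1

Summary:
  λ = -5: algebraic multiplicity = 3, geometric multiplicity = 2
  λ = -2: algebraic multiplicity = 1, geometric multiplicity = 1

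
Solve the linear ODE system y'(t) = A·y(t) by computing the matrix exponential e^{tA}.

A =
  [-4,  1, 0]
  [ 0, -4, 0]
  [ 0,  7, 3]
e^{tA} =
  [exp(-4*t), t*exp(-4*t), 0]
  [0, exp(-4*t), 0]
  [0, exp(3*t) - exp(-4*t), exp(3*t)]

Strategy: write A = P · J · P⁻¹ where J is a Jordan canonical form, so e^{tA} = P · e^{tJ} · P⁻¹, and e^{tJ} can be computed block-by-block.

A has Jordan form
J =
  [-4,  1, 0]
  [ 0, -4, 0]
  [ 0,  0, 3]
(up to reordering of blocks).

Per-block formulas:
  For a 2×2 Jordan block J_2(-4): exp(t · J_2(-4)) = e^(-4t)·(I + t·N), where N is the 2×2 nilpotent shift.
  For a 1×1 block at λ = 3: exp(t · [3]) = [e^(3t)].

After assembling e^{tJ} and conjugating by P, we get:

e^{tA} =
  [exp(-4*t), t*exp(-4*t), 0]
  [0, exp(-4*t), 0]
  [0, exp(3*t) - exp(-4*t), exp(3*t)]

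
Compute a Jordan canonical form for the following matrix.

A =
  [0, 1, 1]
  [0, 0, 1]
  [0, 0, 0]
J_3(0)

The characteristic polynomial is
  det(x·I − A) = x^3

Eigenvalues and multiplicities (the geometric multiplicity of λ is n − rank(A − λI), which equals the number of Jordan blocks for λ):
  λ = 0: algebraic multiplicity = 3, geometric multiplicity = 1

Determining the block sizes for each eigenvalue:
  λ = 0: one block (gm = 1), so the single block has size am = 3 → block sizes [3]

Assembling the blocks gives a Jordan form
J =
  [0, 1, 0]
  [0, 0, 1]
  [0, 0, 0]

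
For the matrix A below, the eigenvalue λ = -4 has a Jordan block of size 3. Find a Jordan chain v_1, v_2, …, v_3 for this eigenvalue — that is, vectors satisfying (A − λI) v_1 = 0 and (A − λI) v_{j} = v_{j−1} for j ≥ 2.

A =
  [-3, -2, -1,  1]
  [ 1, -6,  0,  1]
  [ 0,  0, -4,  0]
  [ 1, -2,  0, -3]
A Jordan chain for λ = -4 of length 3:
v_1 = (-1, -1, 0, -1)ᵀ
v_2 = (-1, 0, 0, 0)ᵀ
v_3 = (0, 0, 1, 0)ᵀ

Let N = A − (-4)·I. We want v_3 with N^3 v_3 = 0 but N^2 v_3 ≠ 0; then v_{j-1} := N · v_j for j = 3, …, 2.

Pick v_3 = (0, 0, 1, 0)ᵀ.
Then v_2 = N · v_3 = (-1, 0, 0, 0)ᵀ.
Then v_1 = N · v_2 = (-1, -1, 0, -1)ᵀ.

Sanity check: (A − (-4)·I) v_1 = (0, 0, 0, 0)ᵀ = 0. ✓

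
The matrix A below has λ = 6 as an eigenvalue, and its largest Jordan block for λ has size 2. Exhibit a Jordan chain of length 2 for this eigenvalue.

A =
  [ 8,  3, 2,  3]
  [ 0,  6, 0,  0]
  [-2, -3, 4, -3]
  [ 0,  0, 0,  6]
A Jordan chain for λ = 6 of length 2:
v_1 = (2, 0, -2, 0)ᵀ
v_2 = (1, 0, 0, 0)ᵀ

Let N = A − (6)·I. We want v_2 with N^2 v_2 = 0 but N^1 v_2 ≠ 0; then v_{j-1} := N · v_j for j = 2, …, 2.

Pick v_2 = (1, 0, 0, 0)ᵀ.
Then v_1 = N · v_2 = (2, 0, -2, 0)ᵀ.

Sanity check: (A − (6)·I) v_1 = (0, 0, 0, 0)ᵀ = 0. ✓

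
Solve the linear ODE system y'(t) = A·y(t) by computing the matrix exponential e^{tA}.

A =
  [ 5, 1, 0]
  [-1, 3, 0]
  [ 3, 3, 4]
e^{tA} =
  [t*exp(4*t) + exp(4*t), t*exp(4*t), 0]
  [-t*exp(4*t), -t*exp(4*t) + exp(4*t), 0]
  [3*t*exp(4*t), 3*t*exp(4*t), exp(4*t)]

Strategy: write A = P · J · P⁻¹ where J is a Jordan canonical form, so e^{tA} = P · e^{tJ} · P⁻¹, and e^{tJ} can be computed block-by-block.

A has Jordan form
J =
  [4, 1, 0]
  [0, 4, 0]
  [0, 0, 4]
(up to reordering of blocks).

Per-block formulas:
  For a 1×1 block at λ = 4: exp(t · [4]) = [e^(4t)].
  For a 2×2 Jordan block J_2(4): exp(t · J_2(4)) = e^(4t)·(I + t·N), where N is the 2×2 nilpotent shift.

After assembling e^{tJ} and conjugating by P, we get:

e^{tA} =
  [t*exp(4*t) + exp(4*t), t*exp(4*t), 0]
  [-t*exp(4*t), -t*exp(4*t) + exp(4*t), 0]
  [3*t*exp(4*t), 3*t*exp(4*t), exp(4*t)]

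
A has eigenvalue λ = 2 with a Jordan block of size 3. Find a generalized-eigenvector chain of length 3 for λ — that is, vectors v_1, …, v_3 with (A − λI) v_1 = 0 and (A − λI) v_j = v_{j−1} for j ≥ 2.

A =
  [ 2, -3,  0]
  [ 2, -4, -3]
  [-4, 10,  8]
A Jordan chain for λ = 2 of length 3:
v_1 = (-6, 0, -4)ᵀ
v_2 = (0, 2, -4)ᵀ
v_3 = (1, 0, 0)ᵀ

Let N = A − (2)·I. We want v_3 with N^3 v_3 = 0 but N^2 v_3 ≠ 0; then v_{j-1} := N · v_j for j = 3, …, 2.

Pick v_3 = (1, 0, 0)ᵀ.
Then v_2 = N · v_3 = (0, 2, -4)ᵀ.
Then v_1 = N · v_2 = (-6, 0, -4)ᵀ.

Sanity check: (A − (2)·I) v_1 = (0, 0, 0)ᵀ = 0. ✓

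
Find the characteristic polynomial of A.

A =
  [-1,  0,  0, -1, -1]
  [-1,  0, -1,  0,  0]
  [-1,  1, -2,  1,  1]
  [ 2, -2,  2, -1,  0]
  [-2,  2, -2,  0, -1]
x^5 + 5*x^4 + 10*x^3 + 10*x^2 + 5*x + 1

Expanding det(x·I − A) (e.g. by cofactor expansion or by noting that A is similar to its Jordan form J, which has the same characteristic polynomial as A) gives
  χ_A(x) = x^5 + 5*x^4 + 10*x^3 + 10*x^2 + 5*x + 1
which factors as (x + 1)^5. The eigenvalues (with algebraic multiplicities) are λ = -1 with multiplicity 5.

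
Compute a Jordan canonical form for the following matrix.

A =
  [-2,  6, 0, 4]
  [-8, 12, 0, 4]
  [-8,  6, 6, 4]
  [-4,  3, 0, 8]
J_2(6) ⊕ J_1(6) ⊕ J_1(6)

The characteristic polynomial is
  det(x·I − A) = x^4 - 24*x^3 + 216*x^2 - 864*x + 1296 = (x - 6)^4

Eigenvalues and multiplicities (the geometric multiplicity of λ is n − rank(A − λI), which equals the number of Jordan blocks for λ):
  λ = 6: algebraic multiplicity = 4, geometric multiplicity = 3

Determining the block sizes for each eigenvalue:
  λ = 6: 3 blocks summing to 4 forces exactly one block of size 2 and the rest size 1 → block sizes [2, 1, 1]

Assembling the blocks gives a Jordan form
J =
  [6, 1, 0, 0]
  [0, 6, 0, 0]
  [0, 0, 6, 0]
  [0, 0, 0, 6]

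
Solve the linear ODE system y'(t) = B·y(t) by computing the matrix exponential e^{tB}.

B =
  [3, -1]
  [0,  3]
e^{tB} =
  [exp(3*t), -t*exp(3*t)]
  [0, exp(3*t)]

Strategy: write B = P · J · P⁻¹ where J is a Jordan canonical form, so e^{tB} = P · e^{tJ} · P⁻¹, and e^{tJ} can be computed block-by-block.

B has Jordan form
J =
  [3, 1]
  [0, 3]
(up to reordering of blocks).

Per-block formulas:
  For a 2×2 Jordan block J_2(3): exp(t · J_2(3)) = e^(3t)·(I + t·N), where N is the 2×2 nilpotent shift.

After assembling e^{tJ} and conjugating by P, we get:

e^{tB} =
  [exp(3*t), -t*exp(3*t)]
  [0, exp(3*t)]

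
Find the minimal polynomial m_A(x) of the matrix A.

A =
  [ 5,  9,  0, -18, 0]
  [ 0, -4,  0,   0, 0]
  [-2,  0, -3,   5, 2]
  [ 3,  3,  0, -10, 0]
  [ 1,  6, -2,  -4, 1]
x^3 + 6*x^2 + 9*x + 4

The characteristic polynomial is χ_A(x) = (x + 1)^3*(x + 4)^2, so the eigenvalues are known. The minimal polynomial is
  m_A(x) = Π_λ (x − λ)^{k_λ}
where k_λ is the size of the *largest* Jordan block for λ (equivalently, the smallest k with (A − λI)^k v = 0 for every generalised eigenvector v of λ).

  λ = -4: largest Jordan block has size 1, contributing (x + 4)
  λ = -1: largest Jordan block has size 2, contributing (x + 1)^2

So m_A(x) = (x + 1)^2*(x + 4) = x^3 + 6*x^2 + 9*x + 4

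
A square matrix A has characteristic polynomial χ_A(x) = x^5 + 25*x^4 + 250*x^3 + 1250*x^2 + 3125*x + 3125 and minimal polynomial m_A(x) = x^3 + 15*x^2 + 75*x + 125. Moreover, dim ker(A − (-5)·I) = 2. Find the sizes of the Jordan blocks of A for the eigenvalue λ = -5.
Block sizes for λ = -5: [3, 2]

Step 1 — from the characteristic polynomial, algebraic multiplicity of λ = -5 is 5. From dim ker(A − (-5)·I) = 2, there are exactly 2 Jordan blocks for λ = -5.
Step 2 — from the minimal polynomial, the factor (x + 5)^3 tells us the largest block for λ = -5 has size 3.
Step 3 — with total size 5, 2 blocks, and largest block 3, the block sizes (in nonincreasing order) are [3, 2].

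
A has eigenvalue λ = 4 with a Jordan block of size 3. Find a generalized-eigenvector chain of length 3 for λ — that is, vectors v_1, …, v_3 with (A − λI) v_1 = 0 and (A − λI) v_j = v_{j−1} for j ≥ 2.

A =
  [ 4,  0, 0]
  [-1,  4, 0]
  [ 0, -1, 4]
A Jordan chain for λ = 4 of length 3:
v_1 = (0, 0, 1)ᵀ
v_2 = (0, -1, 0)ᵀ
v_3 = (1, 0, 0)ᵀ

Let N = A − (4)·I. We want v_3 with N^3 v_3 = 0 but N^2 v_3 ≠ 0; then v_{j-1} := N · v_j for j = 3, …, 2.

Pick v_3 = (1, 0, 0)ᵀ.
Then v_2 = N · v_3 = (0, -1, 0)ᵀ.
Then v_1 = N · v_2 = (0, 0, 1)ᵀ.

Sanity check: (A − (4)·I) v_1 = (0, 0, 0)ᵀ = 0. ✓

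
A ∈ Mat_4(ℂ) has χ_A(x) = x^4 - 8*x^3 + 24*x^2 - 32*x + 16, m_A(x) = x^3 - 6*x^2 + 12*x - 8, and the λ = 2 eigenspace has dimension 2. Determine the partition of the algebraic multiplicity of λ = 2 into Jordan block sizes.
Block sizes for λ = 2: [3, 1]

Step 1 — from the characteristic polynomial, algebraic multiplicity of λ = 2 is 4. From dim ker(A − (2)·I) = 2, there are exactly 2 Jordan blocks for λ = 2.
Step 2 — from the minimal polynomial, the factor (x − 2)^3 tells us the largest block for λ = 2 has size 3.
Step 3 — with total size 4, 2 blocks, and largest block 3, the block sizes (in nonincreasing order) are [3, 1].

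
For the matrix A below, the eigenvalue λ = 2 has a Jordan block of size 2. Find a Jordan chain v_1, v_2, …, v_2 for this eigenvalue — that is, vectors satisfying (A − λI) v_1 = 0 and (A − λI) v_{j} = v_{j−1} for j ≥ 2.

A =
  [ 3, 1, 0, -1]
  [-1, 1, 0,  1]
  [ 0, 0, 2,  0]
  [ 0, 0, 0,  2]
A Jordan chain for λ = 2 of length 2:
v_1 = (1, -1, 0, 0)ᵀ
v_2 = (1, 0, 0, 0)ᵀ

Let N = A − (2)·I. We want v_2 with N^2 v_2 = 0 but N^1 v_2 ≠ 0; then v_{j-1} := N · v_j for j = 2, …, 2.

Pick v_2 = (1, 0, 0, 0)ᵀ.
Then v_1 = N · v_2 = (1, -1, 0, 0)ᵀ.

Sanity check: (A − (2)·I) v_1 = (0, 0, 0, 0)ᵀ = 0. ✓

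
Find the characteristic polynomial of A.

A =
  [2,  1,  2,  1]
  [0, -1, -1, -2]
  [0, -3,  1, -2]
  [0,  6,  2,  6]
x^4 - 8*x^3 + 24*x^2 - 32*x + 16

Expanding det(x·I − A) (e.g. by cofactor expansion or by noting that A is similar to its Jordan form J, which has the same characteristic polynomial as A) gives
  χ_A(x) = x^4 - 8*x^3 + 24*x^2 - 32*x + 16
which factors as (x - 2)^4. The eigenvalues (with algebraic multiplicities) are λ = 2 with multiplicity 4.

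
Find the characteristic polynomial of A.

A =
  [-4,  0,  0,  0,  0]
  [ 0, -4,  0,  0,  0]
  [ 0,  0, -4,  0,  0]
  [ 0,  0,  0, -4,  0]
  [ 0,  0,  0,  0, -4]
x^5 + 20*x^4 + 160*x^3 + 640*x^2 + 1280*x + 1024

Expanding det(x·I − A) (e.g. by cofactor expansion or by noting that A is similar to its Jordan form J, which has the same characteristic polynomial as A) gives
  χ_A(x) = x^5 + 20*x^4 + 160*x^3 + 640*x^2 + 1280*x + 1024
which factors as (x + 4)^5. The eigenvalues (with algebraic multiplicities) are λ = -4 with multiplicity 5.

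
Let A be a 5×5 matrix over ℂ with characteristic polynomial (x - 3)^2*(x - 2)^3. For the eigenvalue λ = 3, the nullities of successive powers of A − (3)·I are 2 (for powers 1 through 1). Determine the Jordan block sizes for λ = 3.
Block sizes for λ = 3: [1, 1]

From the dimensions of kernels of powers, the number of Jordan blocks of size at least j is d_j − d_{j−1} where d_j = dim ker(N^j) (with d_0 = 0). Computing the differences gives [2].
The number of blocks of size exactly k is (#blocks of size ≥ k) − (#blocks of size ≥ k + 1), so the partition is: 2 block(s) of size 1.
In nonincreasing order the block sizes are [1, 1].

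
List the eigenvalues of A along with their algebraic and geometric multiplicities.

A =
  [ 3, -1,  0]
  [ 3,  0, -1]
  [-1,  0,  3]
λ = 2: alg = 3, geom = 1

Step 1 — factor the characteristic polynomial to read off the algebraic multiplicities:
  χ_A(x) = (x - 2)^3

Step 2 — compute geometric multiplicities via the rank-nullity identity g(λ) = n − rank(A − λI):
  rank(A − (2)·I) = 2, so dim ker(A − (2)·I) = n − 2 = 1

Summary:
  λ = 2: algebraic multiplicity = 3, geometric multiplicity = 1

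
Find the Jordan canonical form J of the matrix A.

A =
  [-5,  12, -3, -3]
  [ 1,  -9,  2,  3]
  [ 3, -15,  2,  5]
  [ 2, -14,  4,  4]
J_3(-2) ⊕ J_1(-2)

The characteristic polynomial is
  det(x·I − A) = x^4 + 8*x^3 + 24*x^2 + 32*x + 16 = (x + 2)^4

Eigenvalues and multiplicities (the geometric multiplicity of λ is n − rank(A − λI), which equals the number of Jordan blocks for λ):
  λ = -2: algebraic multiplicity = 4, geometric multiplicity = 2

Determining the block sizes for each eigenvalue:
  λ = -2: with am = 4 and gm = 2, the partition is not yet determined (e.g. several partitions of 4 into 2 parts exist). Let N = A − (-2)·I. Computing rank(N^1) = 2, rank(N^2) = 1, rank(N^3) = 0; the number of blocks of size ≥ j is rank(N^{j−1}) − rank(N^j), giving [2, 1, 1]. So we have 1 block(s) of size 3, 1 block(s) of size 1 → block sizes [3, 1]

Assembling the blocks gives a Jordan form
J =
  [-2,  1,  0,  0]
  [ 0, -2,  1,  0]
  [ 0,  0, -2,  0]
  [ 0,  0,  0, -2]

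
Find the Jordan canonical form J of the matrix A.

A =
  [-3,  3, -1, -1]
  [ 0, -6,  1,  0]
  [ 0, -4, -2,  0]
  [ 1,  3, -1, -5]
J_3(-4) ⊕ J_1(-4)

The characteristic polynomial is
  det(x·I − A) = x^4 + 16*x^3 + 96*x^2 + 256*x + 256 = (x + 4)^4

Eigenvalues and multiplicities (the geometric multiplicity of λ is n − rank(A − λI), which equals the number of Jordan blocks for λ):
  λ = -4: algebraic multiplicity = 4, geometric multiplicity = 2

Determining the block sizes for each eigenvalue:
  λ = -4: with am = 4 and gm = 2, the partition is not yet determined (e.g. several partitions of 4 into 2 parts exist). Let N = A − (-4)·I. Computing rank(N^1) = 2, rank(N^2) = 1, rank(N^3) = 0; the number of blocks of size ≥ j is rank(N^{j−1}) − rank(N^j), giving [2, 1, 1]. So we have 1 block(s) of size 3, 1 block(s) of size 1 → block sizes [3, 1]

Assembling the blocks gives a Jordan form
J =
  [-4,  1,  0,  0]
  [ 0, -4,  1,  0]
  [ 0,  0, -4,  0]
  [ 0,  0,  0, -4]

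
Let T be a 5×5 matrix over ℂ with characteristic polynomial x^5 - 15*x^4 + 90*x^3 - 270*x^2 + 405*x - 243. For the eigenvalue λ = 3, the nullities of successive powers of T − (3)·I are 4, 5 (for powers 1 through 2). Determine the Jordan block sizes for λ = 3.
Block sizes for λ = 3: [2, 1, 1, 1]

From the dimensions of kernels of powers, the number of Jordan blocks of size at least j is d_j − d_{j−1} where d_j = dim ker(N^j) (with d_0 = 0). Computing the differences gives [4, 1].
The number of blocks of size exactly k is (#blocks of size ≥ k) − (#blocks of size ≥ k + 1), so the partition is: 3 block(s) of size 1, 1 block(s) of size 2.
In nonincreasing order the block sizes are [2, 1, 1, 1].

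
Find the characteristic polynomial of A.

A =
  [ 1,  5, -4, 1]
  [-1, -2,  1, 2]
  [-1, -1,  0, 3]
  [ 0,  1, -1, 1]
x^4

Expanding det(x·I − A) (e.g. by cofactor expansion or by noting that A is similar to its Jordan form J, which has the same characteristic polynomial as A) gives
  χ_A(x) = x^4
which factors as x^4. The eigenvalues (with algebraic multiplicities) are λ = 0 with multiplicity 4.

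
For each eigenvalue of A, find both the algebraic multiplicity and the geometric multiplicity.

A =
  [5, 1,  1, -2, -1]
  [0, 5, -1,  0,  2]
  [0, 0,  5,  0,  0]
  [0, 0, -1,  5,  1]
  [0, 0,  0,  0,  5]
λ = 5: alg = 5, geom = 2

Step 1 — factor the characteristic polynomial to read off the algebraic multiplicities:
  χ_A(x) = (x - 5)^5

Step 2 — compute geometric multiplicities via the rank-nullity identity g(λ) = n − rank(A − λI):
  rank(A − (5)·I) = 3, so dim ker(A − (5)·I) = n − 3 = 2

Summary:
  λ = 5: algebraic multiplicity = 5, geometric multiplicity = 2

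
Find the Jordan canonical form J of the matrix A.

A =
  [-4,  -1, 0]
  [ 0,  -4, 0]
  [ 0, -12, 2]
J_2(-4) ⊕ J_1(2)

The characteristic polynomial is
  det(x·I − A) = x^3 + 6*x^2 - 32 = (x - 2)*(x + 4)^2

Eigenvalues and multiplicities (the geometric multiplicity of λ is n − rank(A − λI), which equals the number of Jordan blocks for λ):
  λ = -4: algebraic multiplicity = 2, geometric multiplicity = 1
  λ = 2: algebraic multiplicity = 1, geometric multiplicity = 1

Determining the block sizes for each eigenvalue:
  λ = -4: one block (gm = 1), so the single block has size am = 2 → block sizes [2]
  λ = 2: one block (gm = 1), so the single block has size am = 1 → block sizes [1]

Assembling the blocks gives a Jordan form
J =
  [-4,  1, 0]
  [ 0, -4, 0]
  [ 0,  0, 2]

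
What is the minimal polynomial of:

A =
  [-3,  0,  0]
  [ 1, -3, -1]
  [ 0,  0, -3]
x^2 + 6*x + 9

The characteristic polynomial is χ_A(x) = (x + 3)^3, so the eigenvalues are known. The minimal polynomial is
  m_A(x) = Π_λ (x − λ)^{k_λ}
where k_λ is the size of the *largest* Jordan block for λ (equivalently, the smallest k with (A − λI)^k v = 0 for every generalised eigenvector v of λ).

  λ = -3: largest Jordan block has size 2, contributing (x + 3)^2

So m_A(x) = (x + 3)^2 = x^2 + 6*x + 9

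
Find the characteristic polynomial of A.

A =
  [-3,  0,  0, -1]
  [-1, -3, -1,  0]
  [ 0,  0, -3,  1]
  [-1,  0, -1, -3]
x^4 + 12*x^3 + 54*x^2 + 108*x + 81

Expanding det(x·I − A) (e.g. by cofactor expansion or by noting that A is similar to its Jordan form J, which has the same characteristic polynomial as A) gives
  χ_A(x) = x^4 + 12*x^3 + 54*x^2 + 108*x + 81
which factors as (x + 3)^4. The eigenvalues (with algebraic multiplicities) are λ = -3 with multiplicity 4.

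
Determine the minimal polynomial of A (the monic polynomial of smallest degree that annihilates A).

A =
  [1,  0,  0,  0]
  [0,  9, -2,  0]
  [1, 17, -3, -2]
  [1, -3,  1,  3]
x^4 - 10*x^3 + 36*x^2 - 54*x + 27

The characteristic polynomial is χ_A(x) = (x - 3)^3*(x - 1), so the eigenvalues are known. The minimal polynomial is
  m_A(x) = Π_λ (x − λ)^{k_λ}
where k_λ is the size of the *largest* Jordan block for λ (equivalently, the smallest k with (A − λI)^k v = 0 for every generalised eigenvector v of λ).

  λ = 1: largest Jordan block has size 1, contributing (x − 1)
  λ = 3: largest Jordan block has size 3, contributing (x − 3)^3

So m_A(x) = (x - 3)^3*(x - 1) = x^4 - 10*x^3 + 36*x^2 - 54*x + 27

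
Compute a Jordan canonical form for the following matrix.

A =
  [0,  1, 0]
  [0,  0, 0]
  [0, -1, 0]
J_2(0) ⊕ J_1(0)

The characteristic polynomial is
  det(x·I − A) = x^3

Eigenvalues and multiplicities (the geometric multiplicity of λ is n − rank(A − λI), which equals the number of Jordan blocks for λ):
  λ = 0: algebraic multiplicity = 3, geometric multiplicity = 2

Determining the block sizes for each eigenvalue:
  λ = 0: 2 blocks summing to 3 forces exactly one block of size 2 and the rest size 1 → block sizes [2, 1]

Assembling the blocks gives a Jordan form
J =
  [0, 1, 0]
  [0, 0, 0]
  [0, 0, 0]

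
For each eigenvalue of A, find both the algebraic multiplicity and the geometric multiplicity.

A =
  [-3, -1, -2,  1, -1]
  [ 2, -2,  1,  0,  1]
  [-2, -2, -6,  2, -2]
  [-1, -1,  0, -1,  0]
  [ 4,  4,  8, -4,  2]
λ = -2: alg = 5, geom = 2

Step 1 — factor the characteristic polynomial to read off the algebraic multiplicities:
  χ_A(x) = (x + 2)^5

Step 2 — compute geometric multiplicities via the rank-nullity identity g(λ) = n − rank(A − λI):
  rank(A − (-2)·I) = 3, so dim ker(A − (-2)·I) = n − 3 = 2

Summary:
  λ = -2: algebraic multiplicity = 5, geometric multiplicity = 2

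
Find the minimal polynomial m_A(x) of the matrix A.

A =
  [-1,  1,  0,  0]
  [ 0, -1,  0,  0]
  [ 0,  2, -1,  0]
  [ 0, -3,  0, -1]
x^2 + 2*x + 1

The characteristic polynomial is χ_A(x) = (x + 1)^4, so the eigenvalues are known. The minimal polynomial is
  m_A(x) = Π_λ (x − λ)^{k_λ}
where k_λ is the size of the *largest* Jordan block for λ (equivalently, the smallest k with (A − λI)^k v = 0 for every generalised eigenvector v of λ).

  λ = -1: largest Jordan block has size 2, contributing (x + 1)^2

So m_A(x) = (x + 1)^2 = x^2 + 2*x + 1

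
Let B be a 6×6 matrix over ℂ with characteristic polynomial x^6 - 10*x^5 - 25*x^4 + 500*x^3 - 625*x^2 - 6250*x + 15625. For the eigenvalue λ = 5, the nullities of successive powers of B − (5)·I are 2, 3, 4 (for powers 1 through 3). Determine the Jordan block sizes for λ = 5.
Block sizes for λ = 5: [3, 1]

From the dimensions of kernels of powers, the number of Jordan blocks of size at least j is d_j − d_{j−1} where d_j = dim ker(N^j) (with d_0 = 0). Computing the differences gives [2, 1, 1].
The number of blocks of size exactly k is (#blocks of size ≥ k) − (#blocks of size ≥ k + 1), so the partition is: 1 block(s) of size 1, 1 block(s) of size 3.
In nonincreasing order the block sizes are [3, 1].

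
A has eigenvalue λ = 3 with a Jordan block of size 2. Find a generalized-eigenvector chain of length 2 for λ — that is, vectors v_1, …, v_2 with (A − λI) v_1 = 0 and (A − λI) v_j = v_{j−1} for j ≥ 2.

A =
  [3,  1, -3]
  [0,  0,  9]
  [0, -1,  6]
A Jordan chain for λ = 3 of length 2:
v_1 = (1, -3, -1)ᵀ
v_2 = (0, 1, 0)ᵀ

Let N = A − (3)·I. We want v_2 with N^2 v_2 = 0 but N^1 v_2 ≠ 0; then v_{j-1} := N · v_j for j = 2, …, 2.

Pick v_2 = (0, 1, 0)ᵀ.
Then v_1 = N · v_2 = (1, -3, -1)ᵀ.

Sanity check: (A − (3)·I) v_1 = (0, 0, 0)ᵀ = 0. ✓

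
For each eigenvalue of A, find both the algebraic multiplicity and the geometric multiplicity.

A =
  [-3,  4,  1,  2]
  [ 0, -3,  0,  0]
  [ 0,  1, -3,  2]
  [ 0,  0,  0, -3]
λ = -3: alg = 4, geom = 2

Step 1 — factor the characteristic polynomial to read off the algebraic multiplicities:
  χ_A(x) = (x + 3)^4

Step 2 — compute geometric multiplicities via the rank-nullity identity g(λ) = n − rank(A − λI):
  rank(A − (-3)·I) = 2, so dim ker(A − (-3)·I) = n − 2 = 2

Summary:
  λ = -3: algebraic multiplicity = 4, geometric multiplicity = 2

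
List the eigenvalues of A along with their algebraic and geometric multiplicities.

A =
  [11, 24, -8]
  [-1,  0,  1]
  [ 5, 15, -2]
λ = 3: alg = 3, geom = 2

Step 1 — factor the characteristic polynomial to read off the algebraic multiplicities:
  χ_A(x) = (x - 3)^3

Step 2 — compute geometric multiplicities via the rank-nullity identity g(λ) = n − rank(A − λI):
  rank(A − (3)·I) = 1, so dim ker(A − (3)·I) = n − 1 = 2

Summary:
  λ = 3: algebraic multiplicity = 3, geometric multiplicity = 2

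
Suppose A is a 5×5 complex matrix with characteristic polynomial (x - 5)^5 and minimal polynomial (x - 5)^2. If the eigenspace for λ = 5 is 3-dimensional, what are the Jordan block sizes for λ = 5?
Block sizes for λ = 5: [2, 2, 1]

Step 1 — from the characteristic polynomial, algebraic multiplicity of λ = 5 is 5. From dim ker(A − (5)·I) = 3, there are exactly 3 Jordan blocks for λ = 5.
Step 2 — from the minimal polynomial, the factor (x − 5)^2 tells us the largest block for λ = 5 has size 2.
Step 3 — with total size 5, 3 blocks, and largest block 2, the block sizes (in nonincreasing order) are [2, 2, 1].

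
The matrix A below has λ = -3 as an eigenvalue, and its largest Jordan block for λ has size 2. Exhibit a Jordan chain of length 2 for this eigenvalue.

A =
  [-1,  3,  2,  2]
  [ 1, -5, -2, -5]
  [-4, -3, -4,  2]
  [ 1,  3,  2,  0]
A Jordan chain for λ = -3 of length 2:
v_1 = (1, 0, -2, 1)ᵀ
v_2 = (0, 1, -1, 0)ᵀ

Let N = A − (-3)·I. We want v_2 with N^2 v_2 = 0 but N^1 v_2 ≠ 0; then v_{j-1} := N · v_j for j = 2, …, 2.

Pick v_2 = (0, 1, -1, 0)ᵀ.
Then v_1 = N · v_2 = (1, 0, -2, 1)ᵀ.

Sanity check: (A − (-3)·I) v_1 = (0, 0, 0, 0)ᵀ = 0. ✓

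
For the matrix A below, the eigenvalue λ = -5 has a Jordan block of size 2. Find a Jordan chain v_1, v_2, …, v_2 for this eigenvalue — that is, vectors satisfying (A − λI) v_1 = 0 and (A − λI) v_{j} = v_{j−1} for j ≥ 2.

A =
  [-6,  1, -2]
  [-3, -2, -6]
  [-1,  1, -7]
A Jordan chain for λ = -5 of length 2:
v_1 = (-1, -3, -1)ᵀ
v_2 = (1, 0, 0)ᵀ

Let N = A − (-5)·I. We want v_2 with N^2 v_2 = 0 but N^1 v_2 ≠ 0; then v_{j-1} := N · v_j for j = 2, …, 2.

Pick v_2 = (1, 0, 0)ᵀ.
Then v_1 = N · v_2 = (-1, -3, -1)ᵀ.

Sanity check: (A − (-5)·I) v_1 = (0, 0, 0)ᵀ = 0. ✓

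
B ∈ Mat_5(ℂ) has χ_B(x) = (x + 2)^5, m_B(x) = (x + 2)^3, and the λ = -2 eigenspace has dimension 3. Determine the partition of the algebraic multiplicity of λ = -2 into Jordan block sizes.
Block sizes for λ = -2: [3, 1, 1]

Step 1 — from the characteristic polynomial, algebraic multiplicity of λ = -2 is 5. From dim ker(B − (-2)·I) = 3, there are exactly 3 Jordan blocks for λ = -2.
Step 2 — from the minimal polynomial, the factor (x + 2)^3 tells us the largest block for λ = -2 has size 3.
Step 3 — with total size 5, 3 blocks, and largest block 3, the block sizes (in nonincreasing order) are [3, 1, 1].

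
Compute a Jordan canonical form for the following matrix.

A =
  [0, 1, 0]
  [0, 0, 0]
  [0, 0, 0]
J_2(0) ⊕ J_1(0)

The characteristic polynomial is
  det(x·I − A) = x^3

Eigenvalues and multiplicities (the geometric multiplicity of λ is n − rank(A − λI), which equals the number of Jordan blocks for λ):
  λ = 0: algebraic multiplicity = 3, geometric multiplicity = 2

Determining the block sizes for each eigenvalue:
  λ = 0: 2 blocks summing to 3 forces exactly one block of size 2 and the rest size 1 → block sizes [2, 1]

Assembling the blocks gives a Jordan form
J =
  [0, 1, 0]
  [0, 0, 0]
  [0, 0, 0]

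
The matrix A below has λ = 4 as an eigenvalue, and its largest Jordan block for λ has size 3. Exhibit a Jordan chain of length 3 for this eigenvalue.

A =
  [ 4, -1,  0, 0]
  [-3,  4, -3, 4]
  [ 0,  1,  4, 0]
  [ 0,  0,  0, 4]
A Jordan chain for λ = 4 of length 3:
v_1 = (3, 0, -3, 0)ᵀ
v_2 = (0, -3, 0, 0)ᵀ
v_3 = (1, 0, 0, 0)ᵀ

Let N = A − (4)·I. We want v_3 with N^3 v_3 = 0 but N^2 v_3 ≠ 0; then v_{j-1} := N · v_j for j = 3, …, 2.

Pick v_3 = (1, 0, 0, 0)ᵀ.
Then v_2 = N · v_3 = (0, -3, 0, 0)ᵀ.
Then v_1 = N · v_2 = (3, 0, -3, 0)ᵀ.

Sanity check: (A − (4)·I) v_1 = (0, 0, 0, 0)ᵀ = 0. ✓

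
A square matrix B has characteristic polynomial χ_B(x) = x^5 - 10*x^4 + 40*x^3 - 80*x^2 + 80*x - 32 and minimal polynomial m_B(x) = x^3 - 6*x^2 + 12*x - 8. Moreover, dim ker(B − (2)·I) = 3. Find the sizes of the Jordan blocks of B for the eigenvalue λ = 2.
Block sizes for λ = 2: [3, 1, 1]

Step 1 — from the characteristic polynomial, algebraic multiplicity of λ = 2 is 5. From dim ker(B − (2)·I) = 3, there are exactly 3 Jordan blocks for λ = 2.
Step 2 — from the minimal polynomial, the factor (x − 2)^3 tells us the largest block for λ = 2 has size 3.
Step 3 — with total size 5, 3 blocks, and largest block 3, the block sizes (in nonincreasing order) are [3, 1, 1].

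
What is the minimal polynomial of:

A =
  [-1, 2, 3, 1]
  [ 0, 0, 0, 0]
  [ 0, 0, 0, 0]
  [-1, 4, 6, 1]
x^3

The characteristic polynomial is χ_A(x) = x^4, so the eigenvalues are known. The minimal polynomial is
  m_A(x) = Π_λ (x − λ)^{k_λ}
where k_λ is the size of the *largest* Jordan block for λ (equivalently, the smallest k with (A − λI)^k v = 0 for every generalised eigenvector v of λ).

  λ = 0: largest Jordan block has size 3, contributing (x − 0)^3

So m_A(x) = x^3 = x^3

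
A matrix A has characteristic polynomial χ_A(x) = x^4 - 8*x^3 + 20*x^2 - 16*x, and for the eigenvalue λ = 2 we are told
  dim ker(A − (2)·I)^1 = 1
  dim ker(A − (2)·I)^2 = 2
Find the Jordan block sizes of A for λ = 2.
Block sizes for λ = 2: [2]

From the dimensions of kernels of powers, the number of Jordan blocks of size at least j is d_j − d_{j−1} where d_j = dim ker(N^j) (with d_0 = 0). Computing the differences gives [1, 1].
The number of blocks of size exactly k is (#blocks of size ≥ k) − (#blocks of size ≥ k + 1), so the partition is: 1 block(s) of size 2.
In nonincreasing order the block sizes are [2].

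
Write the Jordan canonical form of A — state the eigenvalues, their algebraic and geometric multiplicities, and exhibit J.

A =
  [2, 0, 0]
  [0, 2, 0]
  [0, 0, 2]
J_1(2) ⊕ J_1(2) ⊕ J_1(2)

The characteristic polynomial is
  det(x·I − A) = x^3 - 6*x^2 + 12*x - 8 = (x - 2)^3

Eigenvalues and multiplicities (the geometric multiplicity of λ is n − rank(A − λI), which equals the number of Jordan blocks for λ):
  λ = 2: algebraic multiplicity = 3, geometric multiplicity = 3

Determining the block sizes for each eigenvalue:
  λ = 2: gm = am = 3, so every block has size 1 → block sizes [1, 1, 1]

Assembling the blocks gives a Jordan form
J =
  [2, 0, 0]
  [0, 2, 0]
  [0, 0, 2]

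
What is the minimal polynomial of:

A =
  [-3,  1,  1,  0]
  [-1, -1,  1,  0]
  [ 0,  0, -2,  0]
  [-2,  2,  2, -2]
x^2 + 4*x + 4

The characteristic polynomial is χ_A(x) = (x + 2)^4, so the eigenvalues are known. The minimal polynomial is
  m_A(x) = Π_λ (x − λ)^{k_λ}
where k_λ is the size of the *largest* Jordan block for λ (equivalently, the smallest k with (A − λI)^k v = 0 for every generalised eigenvector v of λ).

  λ = -2: largest Jordan block has size 2, contributing (x + 2)^2

So m_A(x) = (x + 2)^2 = x^2 + 4*x + 4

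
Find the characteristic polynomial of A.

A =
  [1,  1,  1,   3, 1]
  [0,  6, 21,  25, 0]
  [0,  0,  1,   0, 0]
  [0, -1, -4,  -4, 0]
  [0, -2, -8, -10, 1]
x^5 - 5*x^4 + 10*x^3 - 10*x^2 + 5*x - 1

Expanding det(x·I − A) (e.g. by cofactor expansion or by noting that A is similar to its Jordan form J, which has the same characteristic polynomial as A) gives
  χ_A(x) = x^5 - 5*x^4 + 10*x^3 - 10*x^2 + 5*x - 1
which factors as (x - 1)^5. The eigenvalues (with algebraic multiplicities) are λ = 1 with multiplicity 5.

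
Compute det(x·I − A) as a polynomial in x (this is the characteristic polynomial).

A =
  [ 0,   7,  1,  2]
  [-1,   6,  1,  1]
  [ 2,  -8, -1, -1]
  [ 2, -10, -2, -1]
x^4 - 4*x^3 + 6*x^2 - 4*x + 1

Expanding det(x·I − A) (e.g. by cofactor expansion or by noting that A is similar to its Jordan form J, which has the same characteristic polynomial as A) gives
  χ_A(x) = x^4 - 4*x^3 + 6*x^2 - 4*x + 1
which factors as (x - 1)^4. The eigenvalues (with algebraic multiplicities) are λ = 1 with multiplicity 4.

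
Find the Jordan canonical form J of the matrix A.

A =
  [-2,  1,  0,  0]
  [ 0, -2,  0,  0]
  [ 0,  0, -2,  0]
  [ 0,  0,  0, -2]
J_2(-2) ⊕ J_1(-2) ⊕ J_1(-2)

The characteristic polynomial is
  det(x·I − A) = x^4 + 8*x^3 + 24*x^2 + 32*x + 16 = (x + 2)^4

Eigenvalues and multiplicities (the geometric multiplicity of λ is n − rank(A − λI), which equals the number of Jordan blocks for λ):
  λ = -2: algebraic multiplicity = 4, geometric multiplicity = 3

Determining the block sizes for each eigenvalue:
  λ = -2: 3 blocks summing to 4 forces exactly one block of size 2 and the rest size 1 → block sizes [2, 1, 1]

Assembling the blocks gives a Jordan form
J =
  [-2,  1,  0,  0]
  [ 0, -2,  0,  0]
  [ 0,  0, -2,  0]
  [ 0,  0,  0, -2]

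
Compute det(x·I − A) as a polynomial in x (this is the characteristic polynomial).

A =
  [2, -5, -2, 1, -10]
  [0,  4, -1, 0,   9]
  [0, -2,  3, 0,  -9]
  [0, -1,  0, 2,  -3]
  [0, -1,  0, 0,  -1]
x^5 - 10*x^4 + 40*x^3 - 80*x^2 + 80*x - 32

Expanding det(x·I − A) (e.g. by cofactor expansion or by noting that A is similar to its Jordan form J, which has the same characteristic polynomial as A) gives
  χ_A(x) = x^5 - 10*x^4 + 40*x^3 - 80*x^2 + 80*x - 32
which factors as (x - 2)^5. The eigenvalues (with algebraic multiplicities) are λ = 2 with multiplicity 5.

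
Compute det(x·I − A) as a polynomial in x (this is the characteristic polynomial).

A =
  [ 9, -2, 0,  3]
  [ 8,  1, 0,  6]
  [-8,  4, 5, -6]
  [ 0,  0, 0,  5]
x^4 - 20*x^3 + 150*x^2 - 500*x + 625

Expanding det(x·I − A) (e.g. by cofactor expansion or by noting that A is similar to its Jordan form J, which has the same characteristic polynomial as A) gives
  χ_A(x) = x^4 - 20*x^3 + 150*x^2 - 500*x + 625
which factors as (x - 5)^4. The eigenvalues (with algebraic multiplicities) are λ = 5 with multiplicity 4.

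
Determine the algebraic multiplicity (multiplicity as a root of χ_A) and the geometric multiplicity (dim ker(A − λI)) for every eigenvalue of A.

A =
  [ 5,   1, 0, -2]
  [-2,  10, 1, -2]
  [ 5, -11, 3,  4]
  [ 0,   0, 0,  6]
λ = 6: alg = 4, geom = 2

Step 1 — factor the characteristic polynomial to read off the algebraic multiplicities:
  χ_A(x) = (x - 6)^4

Step 2 — compute geometric multiplicities via the rank-nullity identity g(λ) = n − rank(A − λI):
  rank(A − (6)·I) = 2, so dim ker(A − (6)·I) = n − 2 = 2

Summary:
  λ = 6: algebraic multiplicity = 4, geometric multiplicity = 2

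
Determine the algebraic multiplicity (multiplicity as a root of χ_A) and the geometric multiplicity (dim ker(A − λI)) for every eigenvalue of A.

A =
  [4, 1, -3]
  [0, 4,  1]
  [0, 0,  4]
λ = 4: alg = 3, geom = 1

Step 1 — factor the characteristic polynomial to read off the algebraic multiplicities:
  χ_A(x) = (x - 4)^3

Step 2 — compute geometric multiplicities via the rank-nullity identity g(λ) = n − rank(A − λI):
  rank(A − (4)·I) = 2, so dim ker(A − (4)·I) = n − 2 = 1

Summary:
  λ = 4: algebraic multiplicity = 3, geometric multiplicity = 1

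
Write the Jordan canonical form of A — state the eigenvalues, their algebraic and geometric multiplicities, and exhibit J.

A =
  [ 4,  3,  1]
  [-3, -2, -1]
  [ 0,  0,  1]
J_2(1) ⊕ J_1(1)

The characteristic polynomial is
  det(x·I − A) = x^3 - 3*x^2 + 3*x - 1 = (x - 1)^3

Eigenvalues and multiplicities (the geometric multiplicity of λ is n − rank(A − λI), which equals the number of Jordan blocks for λ):
  λ = 1: algebraic multiplicity = 3, geometric multiplicity = 2

Determining the block sizes for each eigenvalue:
  λ = 1: 2 blocks summing to 3 forces exactly one block of size 2 and the rest size 1 → block sizes [2, 1]

Assembling the blocks gives a Jordan form
J =
  [1, 1, 0]
  [0, 1, 0]
  [0, 0, 1]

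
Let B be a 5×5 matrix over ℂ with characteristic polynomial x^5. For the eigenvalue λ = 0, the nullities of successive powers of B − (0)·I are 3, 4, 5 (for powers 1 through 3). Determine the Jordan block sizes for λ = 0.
Block sizes for λ = 0: [3, 1, 1]

From the dimensions of kernels of powers, the number of Jordan blocks of size at least j is d_j − d_{j−1} where d_j = dim ker(N^j) (with d_0 = 0). Computing the differences gives [3, 1, 1].
The number of blocks of size exactly k is (#blocks of size ≥ k) − (#blocks of size ≥ k + 1), so the partition is: 2 block(s) of size 1, 1 block(s) of size 3.
In nonincreasing order the block sizes are [3, 1, 1].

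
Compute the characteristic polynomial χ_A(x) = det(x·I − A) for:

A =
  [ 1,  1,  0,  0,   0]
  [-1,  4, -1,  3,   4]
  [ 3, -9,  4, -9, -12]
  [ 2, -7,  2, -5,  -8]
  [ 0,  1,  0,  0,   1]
x^5 - 5*x^4 + 10*x^3 - 10*x^2 + 5*x - 1

Expanding det(x·I − A) (e.g. by cofactor expansion or by noting that A is similar to its Jordan form J, which has the same characteristic polynomial as A) gives
  χ_A(x) = x^5 - 5*x^4 + 10*x^3 - 10*x^2 + 5*x - 1
which factors as (x - 1)^5. The eigenvalues (with algebraic multiplicities) are λ = 1 with multiplicity 5.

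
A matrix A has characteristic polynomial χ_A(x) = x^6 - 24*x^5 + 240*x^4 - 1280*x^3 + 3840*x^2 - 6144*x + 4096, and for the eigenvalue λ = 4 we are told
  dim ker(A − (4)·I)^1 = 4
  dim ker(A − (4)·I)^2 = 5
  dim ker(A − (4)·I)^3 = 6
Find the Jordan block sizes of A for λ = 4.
Block sizes for λ = 4: [3, 1, 1, 1]

From the dimensions of kernels of powers, the number of Jordan blocks of size at least j is d_j − d_{j−1} where d_j = dim ker(N^j) (with d_0 = 0). Computing the differences gives [4, 1, 1].
The number of blocks of size exactly k is (#blocks of size ≥ k) − (#blocks of size ≥ k + 1), so the partition is: 3 block(s) of size 1, 1 block(s) of size 3.
In nonincreasing order the block sizes are [3, 1, 1, 1].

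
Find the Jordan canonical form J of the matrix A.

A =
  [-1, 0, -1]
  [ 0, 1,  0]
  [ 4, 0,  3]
J_2(1) ⊕ J_1(1)

The characteristic polynomial is
  det(x·I − A) = x^3 - 3*x^2 + 3*x - 1 = (x - 1)^3

Eigenvalues and multiplicities (the geometric multiplicity of λ is n − rank(A − λI), which equals the number of Jordan blocks for λ):
  λ = 1: algebraic multiplicity = 3, geometric multiplicity = 2

Determining the block sizes for each eigenvalue:
  λ = 1: 2 blocks summing to 3 forces exactly one block of size 2 and the rest size 1 → block sizes [2, 1]

Assembling the blocks gives a Jordan form
J =
  [1, 1, 0]
  [0, 1, 0]
  [0, 0, 1]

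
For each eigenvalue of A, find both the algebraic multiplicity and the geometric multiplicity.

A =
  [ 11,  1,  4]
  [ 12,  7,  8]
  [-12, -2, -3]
λ = 5: alg = 3, geom = 2

Step 1 — factor the characteristic polynomial to read off the algebraic multiplicities:
  χ_A(x) = (x - 5)^3

Step 2 — compute geometric multiplicities via the rank-nullity identity g(λ) = n − rank(A − λI):
  rank(A − (5)·I) = 1, so dim ker(A − (5)·I) = n − 1 = 2

Summary:
  λ = 5: algebraic multiplicity = 3, geometric multiplicity = 2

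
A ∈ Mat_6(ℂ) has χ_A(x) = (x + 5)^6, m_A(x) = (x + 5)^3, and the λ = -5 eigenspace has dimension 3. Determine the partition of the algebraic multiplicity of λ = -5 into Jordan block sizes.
Block sizes for λ = -5: [3, 2, 1]

Step 1 — from the characteristic polynomial, algebraic multiplicity of λ = -5 is 6. From dim ker(A − (-5)·I) = 3, there are exactly 3 Jordan blocks for λ = -5.
Step 2 — from the minimal polynomial, the factor (x + 5)^3 tells us the largest block for λ = -5 has size 3.
Step 3 — with total size 6, 3 blocks, and largest block 3, the block sizes (in nonincreasing order) are [3, 2, 1].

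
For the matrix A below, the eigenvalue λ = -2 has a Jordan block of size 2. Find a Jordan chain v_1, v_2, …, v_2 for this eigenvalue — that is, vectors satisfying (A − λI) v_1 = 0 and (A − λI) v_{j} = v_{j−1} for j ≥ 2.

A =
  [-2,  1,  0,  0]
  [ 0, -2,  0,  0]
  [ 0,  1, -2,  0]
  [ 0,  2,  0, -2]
A Jordan chain for λ = -2 of length 2:
v_1 = (1, 0, 1, 2)ᵀ
v_2 = (0, 1, 0, 0)ᵀ

Let N = A − (-2)·I. We want v_2 with N^2 v_2 = 0 but N^1 v_2 ≠ 0; then v_{j-1} := N · v_j for j = 2, …, 2.

Pick v_2 = (0, 1, 0, 0)ᵀ.
Then v_1 = N · v_2 = (1, 0, 1, 2)ᵀ.

Sanity check: (A − (-2)·I) v_1 = (0, 0, 0, 0)ᵀ = 0. ✓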